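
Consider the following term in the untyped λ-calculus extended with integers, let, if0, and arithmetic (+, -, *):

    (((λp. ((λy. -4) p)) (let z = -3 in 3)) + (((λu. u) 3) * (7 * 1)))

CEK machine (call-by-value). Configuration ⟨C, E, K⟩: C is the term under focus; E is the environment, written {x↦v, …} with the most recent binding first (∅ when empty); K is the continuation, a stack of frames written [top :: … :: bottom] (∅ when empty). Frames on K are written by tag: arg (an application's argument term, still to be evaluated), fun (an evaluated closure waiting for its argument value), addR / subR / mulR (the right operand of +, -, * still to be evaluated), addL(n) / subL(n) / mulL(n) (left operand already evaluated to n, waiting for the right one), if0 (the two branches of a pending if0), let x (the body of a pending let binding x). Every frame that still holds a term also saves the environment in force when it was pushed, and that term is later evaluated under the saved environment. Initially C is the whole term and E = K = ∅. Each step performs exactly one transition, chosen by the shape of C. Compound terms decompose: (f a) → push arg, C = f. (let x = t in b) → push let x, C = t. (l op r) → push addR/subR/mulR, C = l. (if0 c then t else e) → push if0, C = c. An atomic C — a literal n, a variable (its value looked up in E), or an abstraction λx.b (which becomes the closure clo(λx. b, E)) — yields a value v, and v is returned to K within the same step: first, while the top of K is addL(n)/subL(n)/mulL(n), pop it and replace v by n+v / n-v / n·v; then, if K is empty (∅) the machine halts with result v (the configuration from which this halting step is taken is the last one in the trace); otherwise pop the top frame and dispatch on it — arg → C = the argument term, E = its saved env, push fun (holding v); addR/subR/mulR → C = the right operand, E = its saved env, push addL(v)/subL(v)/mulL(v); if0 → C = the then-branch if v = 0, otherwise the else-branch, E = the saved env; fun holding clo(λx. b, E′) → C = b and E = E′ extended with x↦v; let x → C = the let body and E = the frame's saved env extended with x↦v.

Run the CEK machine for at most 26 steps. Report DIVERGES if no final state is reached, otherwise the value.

Answer: 17

Machine steps:
t=0: <C=(((λp. ((λy. -4) p)) (let z = -3 in 3)) + (((λu. u) 3) * (7 * 1))), E=∅, K=∅>
t=1: <C=((λp. ((λy. -4) p)) (let z = -3 in 3)), E=∅, K=[addR]>
t=2: <C=(λp. ((λy. -4) p)), E=∅, K=[arg :: addR]>
t=3: <C=(let z = -3 in 3), E=∅, K=[fun :: addR]>
t=4: <C=-3, E=∅, K=[let z :: fun :: addR]>
t=5: <C=3, E={z↦-3}, K=[fun :: addR]>
t=6: <C=((λy. -4) p), E={p↦3}, K=[addR]>
t=7: <C=(λy. -4), E={p↦3}, K=[arg :: addR]>
t=8: <C=p, E={p↦3}, K=[fun :: addR]>
t=9: <C=-4, E={y↦3, p↦3}, K=[addR]>
t=10: <C=(((λu. u) 3) * (7 * 1)), E=∅, K=[addL(-4)]>
t=11: <C=((λu. u) 3), E=∅, K=[mulR :: addL(-4)]>
t=12: <C=(λu. u), E=∅, K=[arg :: mulR :: addL(-4)]>
t=13: <C=3, E=∅, K=[fun :: mulR :: addL(-4)]>
t=14: <C=u, E={u↦3}, K=[mulR :: addL(-4)]>
t=15: <C=(7 * 1), E=∅, K=[mulL(3) :: addL(-4)]>
t=16: <C=7, E=∅, K=[mulR :: mulL(3) :: addL(-4)]>
t=17: <C=1, E=∅, K=[mulL(7) :: mulL(3) :: addL(-4)]>
→ final value 17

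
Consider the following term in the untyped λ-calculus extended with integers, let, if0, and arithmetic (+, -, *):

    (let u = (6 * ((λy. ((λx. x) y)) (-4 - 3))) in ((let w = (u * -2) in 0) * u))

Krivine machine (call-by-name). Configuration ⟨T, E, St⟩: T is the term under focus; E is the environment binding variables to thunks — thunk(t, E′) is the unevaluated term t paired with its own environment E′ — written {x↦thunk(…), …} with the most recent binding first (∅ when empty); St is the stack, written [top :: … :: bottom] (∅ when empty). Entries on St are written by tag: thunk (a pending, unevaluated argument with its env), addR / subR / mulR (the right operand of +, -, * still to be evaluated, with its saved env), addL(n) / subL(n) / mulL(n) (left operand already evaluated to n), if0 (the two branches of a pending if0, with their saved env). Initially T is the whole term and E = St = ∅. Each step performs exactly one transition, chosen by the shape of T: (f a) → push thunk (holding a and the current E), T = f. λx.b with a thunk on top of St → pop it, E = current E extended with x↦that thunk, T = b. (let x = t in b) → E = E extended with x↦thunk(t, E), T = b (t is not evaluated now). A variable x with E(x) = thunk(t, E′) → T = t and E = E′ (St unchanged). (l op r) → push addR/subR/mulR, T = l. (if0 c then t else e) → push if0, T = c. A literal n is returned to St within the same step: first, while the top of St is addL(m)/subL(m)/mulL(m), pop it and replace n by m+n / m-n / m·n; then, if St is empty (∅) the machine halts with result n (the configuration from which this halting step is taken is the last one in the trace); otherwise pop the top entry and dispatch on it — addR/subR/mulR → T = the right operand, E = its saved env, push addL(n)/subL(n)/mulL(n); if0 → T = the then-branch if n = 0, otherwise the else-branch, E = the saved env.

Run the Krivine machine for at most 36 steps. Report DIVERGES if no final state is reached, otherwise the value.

step 0: [T=(let u = (6 * ((λy. ((λx. x) y)) (-4 - 3))) in ((let w = (u * -2) in 0) * u)) | E=∅ | St=∅]
step 1: [T=((let w = (u * -2) in 0) * u) | E={u↦thunk((6 * ((λy. ((λx. x) y)) (-4 - 3))), ∅)} | St=∅]
step 2: [T=(let w = (u * -2) in 0) | E={u↦thunk((6 * ((λy. ((λx. x) y)) (-4 - 3))), ∅)} | St=[mulR]]
step 3: [T=0 | E={w↦thunk((u * -2), {u↦thunk((6 * ((λy. ((λx. x) y)) (-4 - 3))), ∅)}), u↦thunk((6 * ((λy. ((λx. x) y)) (-4 - 3))), ∅)} | St=[mulR]]
step 4: [T=u | E={u↦thunk((6 * ((λy. ((λx. x) y)) (-4 - 3))), ∅)} | St=[mulL(0)]]
step 5: [T=(6 * ((λy. ((λx. x) y)) (-4 - 3))) | E=∅ | St=[mulL(0)]]
step 6: [T=6 | E=∅ | St=[mulR :: mulL(0)]]
step 7: [T=((λy. ((λx. x) y)) (-4 - 3)) | E=∅ | St=[mulL(6) :: mulL(0)]]
step 8: [T=(λy. ((λx. x) y)) | E=∅ | St=[thunk :: mulL(6) :: mulL(0)]]
step 9: [T=((λx. x) y) | E={y↦thunk((-4 - 3), ∅)} | St=[mulL(6) :: mulL(0)]]
step 10: [T=(λx. x) | E={y↦thunk((-4 - 3), ∅)} | St=[thunk :: mulL(6) :: mulL(0)]]
step 11: [T=x | E={x↦thunk(y, {y↦thunk((-4 - 3), ∅)}), y↦thunk((-4 - 3), ∅)} | St=[mulL(6) :: mulL(0)]]
step 12: [T=y | E={y↦thunk((-4 - 3), ∅)} | St=[mulL(6) :: mulL(0)]]
step 13: [T=(-4 - 3) | E=∅ | St=[mulL(6) :: mulL(0)]]
step 14: [T=-4 | E=∅ | St=[subR :: mulL(6) :: mulL(0)]]
step 15: [T=3 | E=∅ | St=[subL(-4) :: mulL(6) :: mulL(0)]]
→ final value 0

Answer: 0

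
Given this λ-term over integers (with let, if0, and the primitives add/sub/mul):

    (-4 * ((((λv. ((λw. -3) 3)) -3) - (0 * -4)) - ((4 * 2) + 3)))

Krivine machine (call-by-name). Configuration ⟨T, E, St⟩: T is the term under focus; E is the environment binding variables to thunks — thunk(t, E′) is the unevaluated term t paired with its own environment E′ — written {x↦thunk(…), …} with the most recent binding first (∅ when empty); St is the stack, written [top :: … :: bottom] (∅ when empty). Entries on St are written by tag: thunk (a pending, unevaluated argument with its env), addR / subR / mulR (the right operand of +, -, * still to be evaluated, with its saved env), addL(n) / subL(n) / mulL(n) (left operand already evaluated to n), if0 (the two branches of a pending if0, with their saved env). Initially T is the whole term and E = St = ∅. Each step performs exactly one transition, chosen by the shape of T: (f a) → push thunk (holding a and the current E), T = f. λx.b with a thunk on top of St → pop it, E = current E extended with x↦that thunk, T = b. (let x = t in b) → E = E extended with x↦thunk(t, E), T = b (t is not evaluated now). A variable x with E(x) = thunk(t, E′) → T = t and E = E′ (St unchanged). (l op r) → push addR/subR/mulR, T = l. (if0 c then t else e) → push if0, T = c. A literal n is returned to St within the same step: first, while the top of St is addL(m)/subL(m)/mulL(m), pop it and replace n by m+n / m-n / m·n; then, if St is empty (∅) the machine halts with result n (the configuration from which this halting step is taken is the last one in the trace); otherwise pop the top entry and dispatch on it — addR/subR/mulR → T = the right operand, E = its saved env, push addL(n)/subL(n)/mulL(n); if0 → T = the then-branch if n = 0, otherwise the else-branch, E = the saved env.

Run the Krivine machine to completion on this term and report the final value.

Answer: 56

Machine steps:
[0] [T=(-4 * ((((λv. ((λw. -3) 3)) -3) - (0 * -4)) - ((4 * 2) + 3))) | E=∅ | St=∅]
[1] [T=-4 | E=∅ | St=[mulR]]
[2] [T=((((λv. ((λw. -3) 3)) -3) - (0 * -4)) - ((4 * 2) + 3)) | E=∅ | St=[mulL(-4)]]
[3] [T=(((λv. ((λw. -3) 3)) -3) - (0 * -4)) | E=∅ | St=[subR :: mulL(-4)]]
[4] [T=((λv. ((λw. -3) 3)) -3) | E=∅ | St=[subR :: subR :: mulL(-4)]]
[5] [T=(λv. ((λw. -3) 3)) | E=∅ | St=[thunk :: subR :: subR :: mulL(-4)]]
[6] [T=((λw. -3) 3) | E={v↦thunk(-3, ∅)} | St=[subR :: subR :: mulL(-4)]]
[7] [T=(λw. -3) | E={v↦thunk(-3, ∅)} | St=[thunk :: subR :: subR :: mulL(-4)]]
[8] [T=-3 | E={w↦thunk(3, {v↦thunk(-3, ∅)}), v↦thunk(-3, ∅)} | St=[subR :: subR :: mulL(-4)]]
[9] [T=(0 * -4) | E=∅ | St=[subL(-3) :: subR :: mulL(-4)]]
[10] [T=0 | E=∅ | St=[mulR :: subL(-3) :: subR :: mulL(-4)]]
[11] [T=-4 | E=∅ | St=[mulL(0) :: subL(-3) :: subR :: mulL(-4)]]
[12] [T=((4 * 2) + 3) | E=∅ | St=[subL(-3) :: mulL(-4)]]
[13] [T=(4 * 2) | E=∅ | St=[addR :: subL(-3) :: mulL(-4)]]
[14] [T=4 | E=∅ | St=[mulR :: addR :: subL(-3) :: mulL(-4)]]
[15] [T=2 | E=∅ | St=[mulL(4) :: addR :: subL(-3) :: mulL(-4)]]
[16] [T=3 | E=∅ | St=[addL(8) :: subL(-3) :: mulL(-4)]]
→ final value 56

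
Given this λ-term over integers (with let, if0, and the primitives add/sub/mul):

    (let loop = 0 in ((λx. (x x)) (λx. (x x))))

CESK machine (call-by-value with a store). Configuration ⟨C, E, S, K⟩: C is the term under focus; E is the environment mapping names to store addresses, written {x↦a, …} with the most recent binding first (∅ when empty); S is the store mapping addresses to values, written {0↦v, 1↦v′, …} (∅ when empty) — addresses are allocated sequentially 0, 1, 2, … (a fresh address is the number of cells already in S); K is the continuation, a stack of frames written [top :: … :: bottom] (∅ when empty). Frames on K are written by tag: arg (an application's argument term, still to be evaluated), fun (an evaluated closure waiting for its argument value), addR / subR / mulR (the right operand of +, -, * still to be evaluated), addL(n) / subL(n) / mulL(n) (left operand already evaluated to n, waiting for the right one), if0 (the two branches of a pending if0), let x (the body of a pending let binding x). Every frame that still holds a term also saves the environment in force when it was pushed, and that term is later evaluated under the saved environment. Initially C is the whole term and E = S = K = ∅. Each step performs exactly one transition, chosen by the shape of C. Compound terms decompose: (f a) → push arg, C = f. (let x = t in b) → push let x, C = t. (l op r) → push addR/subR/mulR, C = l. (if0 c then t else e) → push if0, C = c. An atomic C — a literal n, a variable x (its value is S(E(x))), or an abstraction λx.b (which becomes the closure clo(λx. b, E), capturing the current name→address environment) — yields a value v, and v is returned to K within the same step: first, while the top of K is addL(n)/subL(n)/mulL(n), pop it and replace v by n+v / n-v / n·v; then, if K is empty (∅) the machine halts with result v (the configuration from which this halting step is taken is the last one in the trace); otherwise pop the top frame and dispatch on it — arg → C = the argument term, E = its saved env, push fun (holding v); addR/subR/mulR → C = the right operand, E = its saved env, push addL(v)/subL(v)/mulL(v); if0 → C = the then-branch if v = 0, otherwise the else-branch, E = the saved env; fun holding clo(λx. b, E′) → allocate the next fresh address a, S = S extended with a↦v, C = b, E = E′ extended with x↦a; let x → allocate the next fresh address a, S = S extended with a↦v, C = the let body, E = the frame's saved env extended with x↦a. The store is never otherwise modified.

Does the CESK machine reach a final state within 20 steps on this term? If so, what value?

step 0: [C=(let loop = 0 in ((λx. (x x)) (λx. (x x)))) | E=∅ | S=∅ | K=∅]
step 1: [C=0 | E=∅ | S=∅ | K=[let loop]]
step 2: [C=((λx. (x x)) (λx. (x x))) | E={loop↦0} | S={0↦0} | K=∅]
step 3: [C=(λx. (x x)) | E={loop↦0} | S={0↦0} | K=[arg]]
step 4: [C=(λx. (x x)) | E={loop↦0} | S={0↦0} | K=[fun]]
step 5: [C=(x x) | E={x↦1, loop↦0} | S={0↦0, 1↦clo(λx. (x x), {loop↦0})} | K=∅]
step 6: [C=x | E={x↦1, loop↦0} | S={0↦0, 1↦clo(λx. (x x), {loop↦0})} | K=[arg]]
step 7: [C=x | E={x↦1, loop↦0} | S={0↦0, 1↦clo(λx. (x x), {loop↦0})} | K=[fun]]
step 8: [C=(x x) | E={x↦2, loop↦0} | S={0↦0, 1↦clo(λx. (x x), {loop↦0}), 2↦clo(λx. (x x), {loop↦0})} | K=∅]
step 9: [C=x | E={x↦2, loop↦0} | S={0↦0, 1↦clo(λx. (x x), {loop↦0}), 2↦clo(λx. (x x), {loop↦0})} | K=[arg]]
step 10: [C=x | E={x↦2, loop↦0} | S={0↦0, 1↦clo(λx. (x x), {loop↦0}), 2↦clo(λx. (x x), {loop↦0})} | K=[fun]]
step 11: [C=(x x) | E={x↦3, loop↦0} | S={0↦0, 1↦clo(λx. (x x), {loop↦0}), 2↦clo(λx. (x x), {loop↦0}), 3↦clo(λx. (x x), {loop↦0})} | K=∅]
step 12: [C=x | E={x↦3, loop↦0} | S={0↦0, 1↦clo(λx. (x x), {loop↦0}), 2↦clo(λx. (x x), {loop↦0}), 3↦clo(λx. (x x), {loop↦0})} | K=[arg]]
step 13: [C=x | E={x↦3, loop↦0} | S={0↦0, 1↦clo(λx. (x x), {loop↦0}), 2↦clo(λx. (x x), {loop↦0}), 3↦clo(λx. (x x), {loop↦0})} | K=[fun]]
step 14: [C=(x x) | E={x↦4, loop↦0} | S={0↦0, 1↦clo(λx. (x x), {loop↦0}), 2↦clo(λx. (x x), {loop↦0}), 3↦clo(λx. (x x), {loop↦0}), 4↦clo(λx. (x x), {loop↦0})} | K=∅]
step 15: [C=x | E={x↦4, loop↦0} | S={0↦0, 1↦clo(λx. (x x), {loop↦0}), 2↦clo(λx. (x x), {loop↦0}), 3↦clo(λx. (x x), {loop↦0}), 4↦clo(λx. (x x), {loop↦0})} | K=[arg]]
step 16: [C=x | E={x↦4, loop↦0} | S={0↦0, 1↦clo(λx. (x x), {loop↦0}), 2↦clo(λx. (x x), {loop↦0}), 3↦clo(λx. (x x), {loop↦0}), 4↦clo(λx. (x x), {loop↦0})} | K=[fun]]
step 17: [C=(x x) | E={x↦5, loop↦0} | S={0↦0, 1↦clo(λx. (x x), {loop↦0}), 2↦clo(λx. (x x), {loop↦0}), 3↦clo(λx. (x x), {loop↦0}), 4↦clo(λx. (x x), {loop↦0}), 5↦clo(λx. (x x), {loop↦0})} | K=∅]
step 18: [C=x | E={x↦5, loop↦0} | S={0↦0, 1↦clo(λx. (x x), {loop↦0}), 2↦clo(λx. (x x), {loop↦0}), 3↦clo(λx. (x x), {loop↦0}), 4↦clo(λx. (x x), {loop↦0}), 5↦clo(λx. (x x), {loop↦0})} | K=[arg]]
step 19: [C=x | E={x↦5, loop↦0} | S={0↦0, 1↦clo(λx. (x x), {loop↦0}), 2↦clo(λx. (x x), {loop↦0}), 3↦clo(λx. (x x), {loop↦0}), 4↦clo(λx. (x x), {loop↦0}), 5↦clo(λx. (x x), {loop↦0})} | K=[fun]]
step 20: [C=(x x) | E={x↦6, loop↦0} | S={0↦0, 1↦clo(λx. (x x), {loop↦0}), 2↦clo(λx. (x x), {loop↦0}), 3↦clo(λx. (x x), {loop↦0}), 4↦clo(λx. (x x), {loop↦0}), 5↦clo(λx. (x x), {loop↦0}), 6↦clo(λx. (x x), {loop↦0})} | K=∅]
→ 20 transitions taken and the configuration is still not final: no result within 20 steps

Answer: DIVERGES (no final state within 20 steps)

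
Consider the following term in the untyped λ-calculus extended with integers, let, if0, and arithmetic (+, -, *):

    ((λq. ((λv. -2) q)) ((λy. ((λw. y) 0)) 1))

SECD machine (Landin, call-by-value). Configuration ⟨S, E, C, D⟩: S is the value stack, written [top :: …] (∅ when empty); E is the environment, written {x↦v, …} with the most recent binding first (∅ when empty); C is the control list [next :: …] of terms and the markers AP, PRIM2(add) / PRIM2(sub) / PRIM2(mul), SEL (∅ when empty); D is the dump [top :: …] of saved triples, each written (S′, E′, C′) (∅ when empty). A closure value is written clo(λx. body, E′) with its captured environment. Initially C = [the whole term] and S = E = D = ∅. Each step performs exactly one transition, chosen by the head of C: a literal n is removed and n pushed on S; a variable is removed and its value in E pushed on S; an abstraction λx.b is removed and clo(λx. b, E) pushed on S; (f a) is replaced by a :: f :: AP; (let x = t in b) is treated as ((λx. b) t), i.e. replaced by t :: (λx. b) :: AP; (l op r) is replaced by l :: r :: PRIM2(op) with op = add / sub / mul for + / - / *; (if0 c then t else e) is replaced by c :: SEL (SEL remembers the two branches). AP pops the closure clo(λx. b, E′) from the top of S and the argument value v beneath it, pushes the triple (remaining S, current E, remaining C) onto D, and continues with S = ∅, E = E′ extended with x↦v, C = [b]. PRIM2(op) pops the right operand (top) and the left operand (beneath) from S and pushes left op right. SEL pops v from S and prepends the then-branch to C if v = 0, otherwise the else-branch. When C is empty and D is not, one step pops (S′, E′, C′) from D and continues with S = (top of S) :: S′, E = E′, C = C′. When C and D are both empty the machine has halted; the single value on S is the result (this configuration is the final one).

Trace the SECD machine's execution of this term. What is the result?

[0] ⟨S=∅; E=∅; C=[((λq. ((λv. -2) q)) ((λy. ((λw. y) 0)) 1))]; D=∅⟩
[1] ⟨S=∅; E=∅; C=[((λy. ((λw. y) 0)) 1) :: (λq. ((λv. -2) q)) :: AP]; D=∅⟩
[2] ⟨S=∅; E=∅; C=[1 :: (λy. ((λw. y) 0)) :: AP :: (λq. ((λv. -2) q)) :: AP]; D=∅⟩
[3] ⟨S=[1]; E=∅; C=[(λy. ((λw. y) 0)) :: AP :: (λq. ((λv. -2) q)) :: AP]; D=∅⟩
[4] ⟨S=[clo(λy. ((λw. y) 0), ∅) :: 1]; E=∅; C=[AP :: (λq. ((λv. -2) q)) :: AP]; D=∅⟩
[5] ⟨S=∅; E={y↦1}; C=[((λw. y) 0)]; D=[(∅, ∅, [(λq. ((λv. -2) q)) :: AP])]⟩
[6] ⟨S=∅; E={y↦1}; C=[0 :: (λw. y) :: AP]; D=[(∅, ∅, [(λq. ((λv. -2) q)) :: AP])]⟩
[7] ⟨S=[0]; E={y↦1}; C=[(λw. y) :: AP]; D=[(∅, ∅, [(λq. ((λv. -2) q)) :: AP])]⟩
[8] ⟨S=[clo(λw. y, {y↦1}) :: 0]; E={y↦1}; C=[AP]; D=[(∅, ∅, [(λq. ((λv. -2) q)) :: AP])]⟩
[9] ⟨S=∅; E={w↦0, y↦1}; C=[y]; D=[(∅, {y↦1}, ∅) :: (∅, ∅, [(λq. ((λv. -2) q)) :: AP])]⟩
[10] ⟨S=[1]; E={w↦0, y↦1}; C=∅; D=[(∅, {y↦1}, ∅) :: (∅, ∅, [(λq. ((λv. -2) q)) :: AP])]⟩
[11] ⟨S=[1]; E={y↦1}; C=∅; D=[(∅, ∅, [(λq. ((λv. -2) q)) :: AP])]⟩
[12] ⟨S=[1]; E=∅; C=[(λq. ((λv. -2) q)) :: AP]; D=∅⟩
[13] ⟨S=[clo(λq. ((λv. -2) q), ∅) :: 1]; E=∅; C=[AP]; D=∅⟩
[14] ⟨S=∅; E={q↦1}; C=[((λv. -2) q)]; D=[(∅, ∅, ∅)]⟩
[15] ⟨S=∅; E={q↦1}; C=[q :: (λv. -2) :: AP]; D=[(∅, ∅, ∅)]⟩
[16] ⟨S=[1]; E={q↦1}; C=[(λv. -2) :: AP]; D=[(∅, ∅, ∅)]⟩
[17] ⟨S=[clo(λv. -2, {q↦1}) :: 1]; E={q↦1}; C=[AP]; D=[(∅, ∅, ∅)]⟩
[18] ⟨S=∅; E={v↦1, q↦1}; C=[-2]; D=[(∅, {q↦1}, ∅) :: (∅, ∅, ∅)]⟩
[19] ⟨S=[-2]; E={v↦1, q↦1}; C=∅; D=[(∅, {q↦1}, ∅) :: (∅, ∅, ∅)]⟩
[20] ⟨S=[-2]; E={q↦1}; C=∅; D=[(∅, ∅, ∅)]⟩
[21] ⟨S=[-2]; E=∅; C=∅; D=∅⟩
→ final value -2

Answer: -2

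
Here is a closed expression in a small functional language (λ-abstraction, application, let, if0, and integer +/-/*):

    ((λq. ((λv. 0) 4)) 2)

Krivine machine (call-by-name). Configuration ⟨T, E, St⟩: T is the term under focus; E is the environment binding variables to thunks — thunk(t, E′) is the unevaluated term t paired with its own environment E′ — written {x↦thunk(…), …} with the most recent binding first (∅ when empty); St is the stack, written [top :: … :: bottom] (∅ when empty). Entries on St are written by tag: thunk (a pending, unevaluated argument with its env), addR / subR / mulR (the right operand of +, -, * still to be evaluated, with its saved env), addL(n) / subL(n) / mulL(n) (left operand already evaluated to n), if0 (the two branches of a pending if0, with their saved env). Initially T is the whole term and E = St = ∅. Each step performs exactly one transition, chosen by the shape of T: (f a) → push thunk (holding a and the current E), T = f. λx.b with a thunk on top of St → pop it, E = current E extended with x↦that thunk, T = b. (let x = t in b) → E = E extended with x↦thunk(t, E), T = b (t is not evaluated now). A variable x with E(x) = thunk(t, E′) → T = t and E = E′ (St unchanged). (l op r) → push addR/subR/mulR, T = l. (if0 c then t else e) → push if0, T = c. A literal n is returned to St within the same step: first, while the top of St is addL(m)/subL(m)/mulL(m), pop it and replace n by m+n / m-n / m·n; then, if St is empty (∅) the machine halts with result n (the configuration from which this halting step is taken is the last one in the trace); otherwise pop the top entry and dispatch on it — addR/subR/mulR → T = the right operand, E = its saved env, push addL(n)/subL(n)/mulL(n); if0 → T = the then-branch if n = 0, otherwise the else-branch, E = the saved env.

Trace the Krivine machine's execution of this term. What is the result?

[0] [T=((λq. ((λv. 0) 4)) 2) | E=∅ | St=∅]
[1] [T=(λq. ((λv. 0) 4)) | E=∅ | St=[thunk]]
[2] [T=((λv. 0) 4) | E={q↦thunk(2, ∅)} | St=∅]
[3] [T=(λv. 0) | E={q↦thunk(2, ∅)} | St=[thunk]]
[4] [T=0 | E={v↦thunk(4, {q↦thunk(2, ∅)}), q↦thunk(2, ∅)} | St=∅]
→ final value 0

Answer: 0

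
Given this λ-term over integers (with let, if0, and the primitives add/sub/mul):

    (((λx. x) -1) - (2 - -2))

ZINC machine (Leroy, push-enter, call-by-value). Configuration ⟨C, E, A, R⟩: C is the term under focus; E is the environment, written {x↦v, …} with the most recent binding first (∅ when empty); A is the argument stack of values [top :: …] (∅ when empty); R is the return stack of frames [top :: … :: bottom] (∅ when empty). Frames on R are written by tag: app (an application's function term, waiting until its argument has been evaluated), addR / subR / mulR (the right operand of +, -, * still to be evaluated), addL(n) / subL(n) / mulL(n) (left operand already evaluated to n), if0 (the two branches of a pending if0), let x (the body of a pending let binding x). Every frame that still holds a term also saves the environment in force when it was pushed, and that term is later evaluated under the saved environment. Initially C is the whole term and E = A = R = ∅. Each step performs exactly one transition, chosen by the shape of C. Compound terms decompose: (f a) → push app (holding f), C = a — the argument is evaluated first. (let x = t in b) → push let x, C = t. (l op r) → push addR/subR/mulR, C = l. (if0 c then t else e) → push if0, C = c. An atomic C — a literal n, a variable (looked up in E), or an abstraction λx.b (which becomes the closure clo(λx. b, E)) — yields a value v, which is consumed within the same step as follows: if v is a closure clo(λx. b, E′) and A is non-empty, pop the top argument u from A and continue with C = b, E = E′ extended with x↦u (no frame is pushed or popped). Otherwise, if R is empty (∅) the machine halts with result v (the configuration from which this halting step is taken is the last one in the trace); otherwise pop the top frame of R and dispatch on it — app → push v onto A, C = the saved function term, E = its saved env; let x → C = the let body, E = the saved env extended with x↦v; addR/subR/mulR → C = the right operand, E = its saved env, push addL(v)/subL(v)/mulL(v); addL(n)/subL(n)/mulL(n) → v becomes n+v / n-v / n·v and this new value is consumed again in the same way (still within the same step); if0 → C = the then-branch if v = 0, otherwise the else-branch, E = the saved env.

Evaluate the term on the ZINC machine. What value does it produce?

0. [C=(((λx. x) -1) - (2 - -2)) | E=∅ | A=∅ | R=∅]
1. [C=((λx. x) -1) | E=∅ | A=∅ | R=[subR]]
2. [C=-1 | E=∅ | A=∅ | R=[app :: subR]]
3. [C=(λx. x) | E=∅ | A=[-1] | R=[subR]]
4. [C=x | E={x↦-1} | A=∅ | R=[subR]]
5. [C=(2 - -2) | E=∅ | A=∅ | R=[subL(-1)]]
6. [C=2 | E=∅ | A=∅ | R=[subR :: subL(-1)]]
7. [C=-2 | E=∅ | A=∅ | R=[subL(2) :: subL(-1)]]
→ final value -5

Answer: -5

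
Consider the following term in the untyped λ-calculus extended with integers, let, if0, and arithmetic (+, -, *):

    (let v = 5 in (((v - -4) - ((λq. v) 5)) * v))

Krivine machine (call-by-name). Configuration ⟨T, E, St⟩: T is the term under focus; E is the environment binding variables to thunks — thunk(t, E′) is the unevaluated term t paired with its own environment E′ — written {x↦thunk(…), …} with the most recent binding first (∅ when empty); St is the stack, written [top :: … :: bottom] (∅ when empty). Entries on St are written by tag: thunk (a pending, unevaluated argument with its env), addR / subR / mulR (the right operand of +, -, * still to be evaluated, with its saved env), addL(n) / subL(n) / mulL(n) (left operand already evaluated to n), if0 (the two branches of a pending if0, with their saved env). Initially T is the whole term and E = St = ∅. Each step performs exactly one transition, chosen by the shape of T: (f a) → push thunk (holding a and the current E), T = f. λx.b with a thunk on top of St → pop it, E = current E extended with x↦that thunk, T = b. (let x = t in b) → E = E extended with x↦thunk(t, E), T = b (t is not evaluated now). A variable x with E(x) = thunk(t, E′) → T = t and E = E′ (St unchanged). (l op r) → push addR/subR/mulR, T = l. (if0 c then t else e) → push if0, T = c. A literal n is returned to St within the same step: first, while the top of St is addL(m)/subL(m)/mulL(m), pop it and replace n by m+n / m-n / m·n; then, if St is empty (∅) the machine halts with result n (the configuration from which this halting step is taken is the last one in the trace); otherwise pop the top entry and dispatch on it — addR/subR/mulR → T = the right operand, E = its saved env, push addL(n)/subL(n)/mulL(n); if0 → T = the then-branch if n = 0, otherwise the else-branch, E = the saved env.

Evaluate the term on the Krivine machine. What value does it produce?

[0] <T=(let v = 5 in (((v - -4) - ((λq. v) 5)) * v)), E=∅, St=∅>
[1] <T=(((v - -4) - ((λq. v) 5)) * v), E={v↦thunk(5, ∅)}, St=∅>
[2] <T=((v - -4) - ((λq. v) 5)), E={v↦thunk(5, ∅)}, St=[mulR]>
[3] <T=(v - -4), E={v↦thunk(5, ∅)}, St=[subR :: mulR]>
[4] <T=v, E={v↦thunk(5, ∅)}, St=[subR :: subR :: mulR]>
[5] <T=5, E=∅, St=[subR :: subR :: mulR]>
[6] <T=-4, E={v↦thunk(5, ∅)}, St=[subL(5) :: subR :: mulR]>
[7] <T=((λq. v) 5), E={v↦thunk(5, ∅)}, St=[subL(9) :: mulR]>
[8] <T=(λq. v), E={v↦thunk(5, ∅)}, St=[thunk :: subL(9) :: mulR]>
[9] <T=v, E={q↦thunk(5, {v↦thunk(5, ∅)}), v↦thunk(5, ∅)}, St=[subL(9) :: mulR]>
[10] <T=5, E=∅, St=[subL(9) :: mulR]>
[11] <T=v, E={v↦thunk(5, ∅)}, St=[mulL(4)]>
[12] <T=5, E=∅, St=[mulL(4)]>
→ final value 20

Answer: 20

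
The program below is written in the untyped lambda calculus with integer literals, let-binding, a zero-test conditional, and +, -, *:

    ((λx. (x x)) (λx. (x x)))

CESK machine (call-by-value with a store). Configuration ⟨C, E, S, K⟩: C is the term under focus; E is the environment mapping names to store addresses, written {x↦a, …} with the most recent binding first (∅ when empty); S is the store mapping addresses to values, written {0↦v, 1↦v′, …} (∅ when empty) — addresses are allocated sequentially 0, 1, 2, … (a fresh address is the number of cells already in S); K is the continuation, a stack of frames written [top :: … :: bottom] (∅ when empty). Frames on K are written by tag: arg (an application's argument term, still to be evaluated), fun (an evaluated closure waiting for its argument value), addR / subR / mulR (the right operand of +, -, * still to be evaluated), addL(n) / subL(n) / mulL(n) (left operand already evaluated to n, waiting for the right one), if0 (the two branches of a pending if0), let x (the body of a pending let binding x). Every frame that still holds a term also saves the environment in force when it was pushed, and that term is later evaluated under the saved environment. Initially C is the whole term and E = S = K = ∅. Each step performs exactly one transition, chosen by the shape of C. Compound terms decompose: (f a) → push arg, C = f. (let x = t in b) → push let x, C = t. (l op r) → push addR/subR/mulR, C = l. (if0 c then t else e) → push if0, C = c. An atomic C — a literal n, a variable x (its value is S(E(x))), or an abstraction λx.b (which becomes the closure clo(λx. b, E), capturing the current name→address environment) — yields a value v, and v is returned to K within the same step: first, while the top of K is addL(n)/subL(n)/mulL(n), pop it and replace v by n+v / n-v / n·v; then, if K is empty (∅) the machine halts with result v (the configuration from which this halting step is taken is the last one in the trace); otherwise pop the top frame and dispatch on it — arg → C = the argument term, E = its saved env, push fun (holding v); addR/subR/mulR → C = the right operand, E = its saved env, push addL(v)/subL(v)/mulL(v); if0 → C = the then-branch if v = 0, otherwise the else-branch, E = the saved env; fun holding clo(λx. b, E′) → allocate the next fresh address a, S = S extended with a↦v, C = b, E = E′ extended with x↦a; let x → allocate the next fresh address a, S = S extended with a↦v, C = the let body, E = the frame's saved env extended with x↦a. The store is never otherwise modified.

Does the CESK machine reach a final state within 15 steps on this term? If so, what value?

Answer: DIVERGES (no final state within 15 steps)

Execution trace:
0. [C=((λx. (x x)) (λx. (x x))) | E=∅ | S=∅ | K=∅]
1. [C=(λx. (x x)) | E=∅ | S=∅ | K=[arg]]
2. [C=(λx. (x x)) | E=∅ | S=∅ | K=[fun]]
3. [C=(x x) | E={x↦0} | S={0↦clo(λx. (x x), ∅)} | K=∅]
4. [C=x | E={x↦0} | S={0↦clo(λx. (x x), ∅)} | K=[arg]]
5. [C=x | E={x↦0} | S={0↦clo(λx. (x x), ∅)} | K=[fun]]
6. [C=(x x) | E={x↦1} | S={0↦clo(λx. (x x), ∅), 1↦clo(λx. (x x), ∅)} | K=∅]
7. [C=x | E={x↦1} | S={0↦clo(λx. (x x), ∅), 1↦clo(λx. (x x), ∅)} | K=[arg]]
8. [C=x | E={x↦1} | S={0↦clo(λx. (x x), ∅), 1↦clo(λx. (x x), ∅)} | K=[fun]]
9. [C=(x x) | E={x↦2} | S={0↦clo(λx. (x x), ∅), 1↦clo(λx. (x x), ∅), 2↦clo(λx. (x x), ∅)} | K=∅]
10. [C=x | E={x↦2} | S={0↦clo(λx. (x x), ∅), 1↦clo(λx. (x x), ∅), 2↦clo(λx. (x x), ∅)} | K=[arg]]
11. [C=x | E={x↦2} | S={0↦clo(λx. (x x), ∅), 1↦clo(λx. (x x), ∅), 2↦clo(λx. (x x), ∅)} | K=[fun]]
12. [C=(x x) | E={x↦3} | S={0↦clo(λx. (x x), ∅), 1↦clo(λx. (x x), ∅), 2↦clo(λx. (x x), ∅), 3↦clo(λx. (x x), ∅)} | K=∅]
13. [C=x | E={x↦3} | S={0↦clo(λx. (x x), ∅), 1↦clo(λx. (x x), ∅), 2↦clo(λx. (x x), ∅), 3↦clo(λx. (x x), ∅)} | K=[arg]]
14. [C=x | E={x↦3} | S={0↦clo(λx. (x x), ∅), 1↦clo(λx. (x x), ∅), 2↦clo(λx. (x x), ∅), 3↦clo(λx. (x x), ∅)} | K=[fun]]
15. [C=(x x) | E={x↦4} | S={0↦clo(λx. (x x), ∅), 1↦clo(λx. (x x), ∅), 2↦clo(λx. (x x), ∅), 3↦clo(λx. (x x), ∅), 4↦clo(λx. (x x), ∅)} | K=∅]
→ 15 transitions taken and the configuration is still not final: no result within 15 steps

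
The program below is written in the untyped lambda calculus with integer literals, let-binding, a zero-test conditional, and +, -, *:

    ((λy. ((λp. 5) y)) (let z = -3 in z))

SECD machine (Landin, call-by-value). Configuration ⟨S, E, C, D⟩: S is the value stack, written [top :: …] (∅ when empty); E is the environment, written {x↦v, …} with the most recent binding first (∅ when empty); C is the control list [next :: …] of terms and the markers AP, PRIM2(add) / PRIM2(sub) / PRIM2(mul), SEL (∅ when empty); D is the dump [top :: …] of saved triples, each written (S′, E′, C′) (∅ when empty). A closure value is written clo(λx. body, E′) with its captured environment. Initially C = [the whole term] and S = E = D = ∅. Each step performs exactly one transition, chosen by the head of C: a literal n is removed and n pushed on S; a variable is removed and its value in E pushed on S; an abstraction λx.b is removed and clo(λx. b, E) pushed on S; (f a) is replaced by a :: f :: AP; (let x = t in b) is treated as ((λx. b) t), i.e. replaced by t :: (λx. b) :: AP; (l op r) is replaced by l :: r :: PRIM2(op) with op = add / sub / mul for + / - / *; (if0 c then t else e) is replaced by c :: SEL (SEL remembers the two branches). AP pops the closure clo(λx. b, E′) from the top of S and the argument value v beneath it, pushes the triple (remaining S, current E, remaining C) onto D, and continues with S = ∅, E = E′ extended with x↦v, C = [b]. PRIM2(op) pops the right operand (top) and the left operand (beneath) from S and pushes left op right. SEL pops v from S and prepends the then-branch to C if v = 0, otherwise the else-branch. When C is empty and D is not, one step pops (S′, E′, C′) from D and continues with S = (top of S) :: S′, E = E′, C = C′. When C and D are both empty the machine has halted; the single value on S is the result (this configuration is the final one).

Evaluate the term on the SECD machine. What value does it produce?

t=0: [S=∅ | E=∅ | C=[((λy. ((λp. 5) y)) (let z = -3 in z))] | D=∅]
t=1: [S=∅ | E=∅ | C=[(let z = -3 in z) :: (λy. ((λp. 5) y)) :: AP] | D=∅]
t=2: [S=∅ | E=∅ | C=[-3 :: (λz. z) :: AP :: (λy. ((λp. 5) y)) :: AP] | D=∅]
t=3: [S=[-3] | E=∅ | C=[(λz. z) :: AP :: (λy. ((λp. 5) y)) :: AP] | D=∅]
t=4: [S=[clo(λz. z, ∅) :: -3] | E=∅ | C=[AP :: (λy. ((λp. 5) y)) :: AP] | D=∅]
t=5: [S=∅ | E={z↦-3} | C=[z] | D=[(∅, ∅, [(λy. ((λp. 5) y)) :: AP])]]
t=6: [S=[-3] | E={z↦-3} | C=∅ | D=[(∅, ∅, [(λy. ((λp. 5) y)) :: AP])]]
t=7: [S=[-3] | E=∅ | C=[(λy. ((λp. 5) y)) :: AP] | D=∅]
t=8: [S=[clo(λy. ((λp. 5) y), ∅) :: -3] | E=∅ | C=[AP] | D=∅]
t=9: [S=∅ | E={y↦-3} | C=[((λp. 5) y)] | D=[(∅, ∅, ∅)]]
t=10: [S=∅ | E={y↦-3} | C=[y :: (λp. 5) :: AP] | D=[(∅, ∅, ∅)]]
t=11: [S=[-3] | E={y↦-3} | C=[(λp. 5) :: AP] | D=[(∅, ∅, ∅)]]
t=12: [S=[clo(λp. 5, {y↦-3}) :: -3] | E={y↦-3} | C=[AP] | D=[(∅, ∅, ∅)]]
t=13: [S=∅ | E={p↦-3, y↦-3} | C=[5] | D=[(∅, {y↦-3}, ∅) :: (∅, ∅, ∅)]]
t=14: [S=[5] | E={p↦-3, y↦-3} | C=∅ | D=[(∅, {y↦-3}, ∅) :: (∅, ∅, ∅)]]
t=15: [S=[5] | E={y↦-3} | C=∅ | D=[(∅, ∅, ∅)]]
t=16: [S=[5] | E=∅ | C=∅ | D=∅]
→ final value 5

Answer: 5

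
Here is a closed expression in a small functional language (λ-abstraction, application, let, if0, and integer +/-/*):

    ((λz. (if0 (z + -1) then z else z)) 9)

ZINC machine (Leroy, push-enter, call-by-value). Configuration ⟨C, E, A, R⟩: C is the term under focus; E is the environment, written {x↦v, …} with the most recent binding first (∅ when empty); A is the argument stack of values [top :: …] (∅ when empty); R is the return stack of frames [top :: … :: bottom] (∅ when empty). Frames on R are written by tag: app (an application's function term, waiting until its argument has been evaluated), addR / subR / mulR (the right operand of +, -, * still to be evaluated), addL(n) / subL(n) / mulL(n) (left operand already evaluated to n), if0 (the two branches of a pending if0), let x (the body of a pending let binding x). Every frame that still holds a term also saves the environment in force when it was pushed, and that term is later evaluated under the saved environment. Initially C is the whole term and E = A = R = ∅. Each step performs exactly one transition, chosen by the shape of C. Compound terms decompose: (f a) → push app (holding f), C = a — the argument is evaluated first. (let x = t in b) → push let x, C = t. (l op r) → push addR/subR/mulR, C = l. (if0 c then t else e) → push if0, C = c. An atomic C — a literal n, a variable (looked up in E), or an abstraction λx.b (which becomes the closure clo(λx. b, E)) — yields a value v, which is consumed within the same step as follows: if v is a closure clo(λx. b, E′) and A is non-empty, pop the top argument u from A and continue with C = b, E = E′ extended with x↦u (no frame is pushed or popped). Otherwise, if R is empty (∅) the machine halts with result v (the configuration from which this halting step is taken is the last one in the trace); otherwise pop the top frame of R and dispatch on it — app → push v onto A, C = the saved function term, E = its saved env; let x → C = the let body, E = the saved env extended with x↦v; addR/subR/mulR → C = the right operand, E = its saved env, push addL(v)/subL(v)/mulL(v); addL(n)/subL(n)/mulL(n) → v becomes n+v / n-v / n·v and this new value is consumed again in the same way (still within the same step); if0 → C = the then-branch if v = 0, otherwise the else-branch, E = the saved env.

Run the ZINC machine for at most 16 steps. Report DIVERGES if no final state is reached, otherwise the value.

Answer: 9

Derivation:
t=0: <C=((λz. (if0 (z + -1) then z else z)) 9), E=∅, A=∅, R=∅>
t=1: <C=9, E=∅, A=∅, R=[app]>
t=2: <C=(λz. (if0 (z + -1) then z else z)), E=∅, A=[9], R=∅>
t=3: <C=(if0 (z + -1) then z else z), E={z↦9}, A=∅, R=∅>
t=4: <C=(z + -1), E={z↦9}, A=∅, R=[if0]>
t=5: <C=z, E={z↦9}, A=∅, R=[addR :: if0]>
t=6: <C=-1, E={z↦9}, A=∅, R=[addL(9) :: if0]>
t=7: <C=z, E={z↦9}, A=∅, R=∅>
→ final value 9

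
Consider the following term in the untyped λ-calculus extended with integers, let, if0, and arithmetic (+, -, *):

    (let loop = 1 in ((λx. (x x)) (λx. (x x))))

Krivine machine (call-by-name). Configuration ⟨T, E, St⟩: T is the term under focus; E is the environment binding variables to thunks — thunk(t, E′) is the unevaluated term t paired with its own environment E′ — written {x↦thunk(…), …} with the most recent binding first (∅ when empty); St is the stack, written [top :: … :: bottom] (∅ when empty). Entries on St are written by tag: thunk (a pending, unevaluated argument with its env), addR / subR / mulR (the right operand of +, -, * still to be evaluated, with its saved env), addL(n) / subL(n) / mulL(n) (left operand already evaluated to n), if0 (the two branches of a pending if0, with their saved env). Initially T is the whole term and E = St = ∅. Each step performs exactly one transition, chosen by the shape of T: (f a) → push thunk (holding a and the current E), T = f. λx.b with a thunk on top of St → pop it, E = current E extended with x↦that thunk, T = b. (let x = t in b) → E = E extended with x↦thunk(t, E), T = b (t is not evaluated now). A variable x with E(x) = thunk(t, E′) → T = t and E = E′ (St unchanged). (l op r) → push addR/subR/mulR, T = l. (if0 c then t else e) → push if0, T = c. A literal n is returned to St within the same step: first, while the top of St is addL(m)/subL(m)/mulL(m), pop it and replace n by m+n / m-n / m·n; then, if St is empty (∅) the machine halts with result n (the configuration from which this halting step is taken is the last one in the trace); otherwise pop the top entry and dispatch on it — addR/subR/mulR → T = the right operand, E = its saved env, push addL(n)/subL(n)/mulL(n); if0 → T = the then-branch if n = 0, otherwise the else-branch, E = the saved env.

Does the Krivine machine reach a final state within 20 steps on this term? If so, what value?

[0] [T=(let loop = 1 in ((λx. (x x)) (λx. (x x)))) | E=∅ | St=∅]
[1] [T=((λx. (x x)) (λx. (x x))) | E={loop↦thunk(1, ∅)} | St=∅]
[2] [T=(λx. (x x)) | E={loop↦thunk(1, ∅)} | St=[thunk]]
[3] [T=(x x) | E={x↦thunk((λx. (x x)), {loop↦thunk(1, ∅)}), loop↦thunk(1, ∅)} | St=∅]
[4] [T=x | E={x↦thunk((λx. (x x)), {loop↦thunk(1, ∅)}), loop↦thunk(1, ∅)} | St=[thunk]]
[5] [T=(λx. (x x)) | E={loop↦thunk(1, ∅)} | St=[thunk]]
[6] [T=(x x) | E={x↦thunk(x, {x↦thunk((λx. (x x)), {loop↦thunk(1, ∅)}), loop↦thunk(1, ∅)}), loop↦thunk(1, ∅)} | St=∅]
[7] [T=x | E={x↦thunk(x, {x↦thunk((λx. (x x)), {loop↦thunk(1, ∅)}), loop↦thunk(1, ∅)}), loop↦thunk(1, ∅)} | St=[thunk]]
[8] [T=x | E={x↦thunk((λx. (x x)), {loop↦thunk(1, ∅)}), loop↦thunk(1, ∅)} | St=[thunk]]
[9] [T=(λx. (x x)) | E={loop↦thunk(1, ∅)} | St=[thunk]]
[10] [T=(x x) | E={x↦thunk(x, {x↦thunk(x, {x↦thunk((λx. (x x)), {loop↦thunk(1, ∅)}), loop↦thunk(1, ∅)}), loop↦thunk(1, ∅)}), loop↦thunk(1, ∅)} | St=∅]
[11] [T=x | E={x↦thunk(x, {x↦thunk(x, {x↦thunk((λx. (x x)), {loop↦thunk(1, ∅)}), loop↦thunk(1, ∅)}), loop↦thunk(1, ∅)}), loop↦thunk(1, ∅)} | St=[thunk]]
[12] [T=x | E={x↦thunk(x, {x↦thunk((λx. (x x)), {loop↦thunk(1, ∅)}), loop↦thunk(1, ∅)}), loop↦thunk(1, ∅)} | St=[thunk]]
[13] [T=x | E={x↦thunk((λx. (x x)), {loop↦thunk(1, ∅)}), loop↦thunk(1, ∅)} | St=[thunk]]
[14] [T=(λx. (x x)) | E={loop↦thunk(1, ∅)} | St=[thunk]]
[15] [T=(x x) | E={x↦thunk(x, {x↦thunk(x, {x↦thunk(x, {x↦thunk((λx. (x x)), {loop↦thunk(1, ∅)}), loop↦thunk(1, ∅)}), loop↦thunk(1, ∅)}), loop↦thunk(1, ∅)}), loop↦thunk(1, ∅)} | St=∅]
[16] [T=x | E={x↦thunk(x, {x↦thunk(x, {x↦thunk(x, {x↦thunk((λx. (x x)), {loop↦thunk(1, ∅)}), loop↦thunk(1, ∅)}), loop↦thunk(1, ∅)}), loop↦thunk(1, ∅)}), loop↦thunk(1, ∅)} | St=[thunk]]
[17] [T=x | E={x↦thunk(x, {x↦thunk(x, {x↦thunk((λx. (x x)), {loop↦thunk(1, ∅)}), loop↦thunk(1, ∅)}), loop↦thunk(1, ∅)}), loop↦thunk(1, ∅)} | St=[thunk]]
[18] [T=x | E={x↦thunk(x, {x↦thunk((λx. (x x)), {loop↦thunk(1, ∅)}), loop↦thunk(1, ∅)}), loop↦thunk(1, ∅)} | St=[thunk]]
[19] [T=x | E={x↦thunk((λx. (x x)), {loop↦thunk(1, ∅)}), loop↦thunk(1, ∅)} | St=[thunk]]
[20] [T=(λx. (x x)) | E={loop↦thunk(1, ∅)} | St=[thunk]]
→ 20 transitions taken and the configuration is still not final: no result within 20 steps

Answer: DIVERGES (no final state within 20 steps)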